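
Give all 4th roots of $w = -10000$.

|w| = 10000, arg(w) = 180°
Root modulus = 10000^(1/4) = 10
Root arguments: θ_k = (180° + 360°k)/4 for k = 0, 1, ..., 3
Roots: 5*sqrt(2) + 5*sqrt(2)i, -5*sqrt(2) + 5*sqrt(2)i, -5*sqrt(2) - 5*sqrt(2)i, 5*sqrt(2) - 5*sqrt(2)i


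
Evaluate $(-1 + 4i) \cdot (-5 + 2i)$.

(a1*a2 - b1*b2) + (a1*b2 + b1*a2)i
= (5 - 8) + (-2 + (-20))i
= -3 - 22i


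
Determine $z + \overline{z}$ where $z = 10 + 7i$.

z + conjugate(z) = (a + bi) + (a - bi) = 2a
= 2 * 10 = 20


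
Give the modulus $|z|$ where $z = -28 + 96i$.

|z| = sqrt(a^2 + b^2) = sqrt((-28)^2 + 96^2) = sqrt(10000) = 100


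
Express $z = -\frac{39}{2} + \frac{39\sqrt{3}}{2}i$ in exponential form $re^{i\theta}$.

r = |z| = sqrt((-39/2)^2 + (39*sqrt(3)/2)^2) = sqrt(1521/4 + 4563/4) = sqrt(1521) = 39
θ = arctan(b/a) = arctan(33.775/-19.5) (quadrant-adjusted) = 120° = 2π/3
z = 39e^(i*2π/3)


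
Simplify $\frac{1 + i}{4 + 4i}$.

Multiply numerator and denominator by conjugate (4 - 4i):
= (1 + i)(4 - 4i) / (4^2 + 4^2)
= (8) / 32
Divide through by 8: (1) / 4
= 1/4


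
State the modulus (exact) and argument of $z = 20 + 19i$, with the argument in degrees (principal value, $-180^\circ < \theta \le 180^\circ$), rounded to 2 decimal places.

|z| = sqrt(20^2 + 19^2) = sqrt(761)
arg(z) = arctan(b/a) = arctan(19/20) (quadrant-adjusted) = 43.53°


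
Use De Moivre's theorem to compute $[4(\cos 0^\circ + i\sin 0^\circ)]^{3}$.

By De Moivre: z^n = r^n(cos(nθ) + i sin(nθ))
= 4^3(cos(3*0°) + i sin(3*0°))
= 64(cos 0° + i sin 0°)
= 64


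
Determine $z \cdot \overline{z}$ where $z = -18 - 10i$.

z * conjugate(z) = |z|^2 = a^2 + b^2
= (-18)^2 + (-10)^2 = 424


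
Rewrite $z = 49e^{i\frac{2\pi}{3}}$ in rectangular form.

a = r cos θ = 49 * -1/2 = -49/2
b = r sin θ = 49 * sqrt(3)/2 = 49*sqrt(3)/2
z = -49/2 + (49*sqrt(3)/2)i


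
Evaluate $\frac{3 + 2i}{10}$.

Divisor is real, so divide each part by 10:
= 3/10 + (1/5)i


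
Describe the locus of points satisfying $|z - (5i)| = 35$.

|z - z0| = r describes a circle centered at z0 with radius r
Here z0 = 5i and r = 35
Locus: Circle centered at (0, 5) with radius 35


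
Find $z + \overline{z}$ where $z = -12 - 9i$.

z + conjugate(z) = (a + bi) + (a - bi) = 2a
= 2 * (-12) = -24


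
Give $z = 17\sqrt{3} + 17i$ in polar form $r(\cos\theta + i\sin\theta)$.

r = |z| = sqrt(a^2 + b^2) = sqrt((17*sqrt(3))^2 + (17)^2) = sqrt(867 + 289) = sqrt(1156) = 34
θ = arctan(b/a) = arctan(17/29.4449) (quadrant-adjusted) = 30°
z = 34(cos 30° + i sin 30°)


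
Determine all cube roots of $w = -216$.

|w| = 216, arg(w) = 180°
Root modulus = 216^(1/3) = 6
Root arguments: θ_k = (180° + 360°k)/3 for k = 0, 1, ..., 2
Roots: 3 + 3*sqrt(3)i, -6, 3 - 3*sqrt(3)i


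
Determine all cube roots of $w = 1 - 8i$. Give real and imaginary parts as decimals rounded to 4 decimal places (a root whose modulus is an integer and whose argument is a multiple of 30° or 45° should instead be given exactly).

|w| = sqrt(65) ≈ 8.062258, arg(w) ≈ 277.125016°
Root modulus = sqrt(65)^(1/3) ≈ 2.005175
Root arguments: θ_k = (arg(w) + 360°k)/3 for k = 0, 1, ..., 2
Compute each root as (root modulus)(cos θ_k + i sin θ_k) using full-precision intermediates, then round to 4 decimal places.
Roots: -0.0831 + 2.0035i, -1.6935 - 1.0737i, 1.7766 - 0.9298i


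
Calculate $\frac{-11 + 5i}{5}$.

Divisor is real, so divide each part by 5:
= -11/5 + i


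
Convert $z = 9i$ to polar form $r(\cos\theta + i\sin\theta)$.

r = |z| = sqrt(a^2 + b^2) = sqrt((0)^2 + (9)^2) = sqrt(0 + 81) = sqrt(81) = 9
a = 0 and b > 0, so z lies on the positive imaginary axis: θ = 90°
z = 9(cos 90° + i sin 90°)


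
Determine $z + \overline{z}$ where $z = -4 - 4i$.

z + conjugate(z) = (a + bi) + (a - bi) = 2a
= 2 * (-4) = -8


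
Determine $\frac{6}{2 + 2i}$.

Multiply numerator and denominator by conjugate (2 - 2i):
= (6)(2 - 2i) / (2^2 + 2^2)
= (12 - 12i) / 8
Divide through by 4: (3 - 3i) / 2
= 3/2 - (3/2)i


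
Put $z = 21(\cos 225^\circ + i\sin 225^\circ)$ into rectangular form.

a = r cos θ = 21 * -sqrt(2)/2 = -21*sqrt(2)/2
b = r sin θ = 21 * -sqrt(2)/2 = -21*sqrt(2)/2
z = -21*sqrt(2)/2 - (21*sqrt(2)/2)i


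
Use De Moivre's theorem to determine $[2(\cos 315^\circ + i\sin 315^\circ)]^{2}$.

By De Moivre: z^n = r^n(cos(nθ) + i sin(nθ))
= 2^2(cos(2*315°) + i sin(2*315°))
= 4(cos 270° + i sin 270°)
= -4i


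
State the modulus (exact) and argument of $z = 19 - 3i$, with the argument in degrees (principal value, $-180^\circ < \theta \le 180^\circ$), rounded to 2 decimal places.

|z| = sqrt(19^2 + (-3)^2) = sqrt(370)
arg(z) = arctan(b/a) = arctan(-3/19) (quadrant-adjusted) = -8.97°


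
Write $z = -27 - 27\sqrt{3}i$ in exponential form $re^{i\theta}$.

r = |z| = sqrt((-27)^2 + (-27*sqrt(3))^2) = sqrt(729 + 2187) = sqrt(2916) = 54
θ = arctan(b/a) = arctan(-46.7654/-27) (quadrant-adjusted) = 240° = 4π/3
z = 54e^(i*4π/3)


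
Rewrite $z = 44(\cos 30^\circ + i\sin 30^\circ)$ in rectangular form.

a = r cos θ = 44 * sqrt(3)/2 = 22*sqrt(3)
b = r sin θ = 44 * 1/2 = 22
z = 22*sqrt(3) + 22i


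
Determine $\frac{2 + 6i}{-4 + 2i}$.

Multiply numerator and denominator by conjugate (-4 - 2i):
= (2 + 6i)(-4 - 2i) / ((-4)^2 + 2^2)
= (4 - 28i) / 20
Divide through by 4: (1 - 7i) / 5
= 1/5 - (7/5)i


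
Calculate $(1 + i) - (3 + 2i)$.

(1 - 3) + (1 - 2)i = -2 - i


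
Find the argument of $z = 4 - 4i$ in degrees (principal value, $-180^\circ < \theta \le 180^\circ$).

θ = arctan(b/a) = arctan(-4/4) (quadrant-adjusted) = -45°


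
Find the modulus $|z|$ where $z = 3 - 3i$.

|z| = sqrt(a^2 + b^2) = sqrt(3^2 + (-3)^2) = sqrt(18) = sqrt(18)


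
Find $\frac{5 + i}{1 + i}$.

Multiply numerator and denominator by conjugate (1 - i):
= (5 + i)(1 - i) / (1^2 + 1^2)
= (6 - 4i) / 2
= 3 - 2i


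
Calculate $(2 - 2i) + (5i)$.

(2 + 0) + (-2 + 5)i = 2 + 3i


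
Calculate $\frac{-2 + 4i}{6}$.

Divisor is real, so divide each part by 6:
= -1/3 + (2/3)i


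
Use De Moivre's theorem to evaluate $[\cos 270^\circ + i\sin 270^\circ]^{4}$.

By De Moivre: z^n = r^n(cos(nθ) + i sin(nθ))
= 1^4(cos(4*270°) + i sin(4*270°))
= 1(cos 0° + i sin 0°)
= 1


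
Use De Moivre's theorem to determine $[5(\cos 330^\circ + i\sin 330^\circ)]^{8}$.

By De Moivre: z^n = r^n(cos(nθ) + i sin(nθ))
= 5^8(cos(8*330°) + i sin(8*330°))
= 390625(cos 120° + i sin 120°)
= -390625/2 + (390625*sqrt(3)/2)i


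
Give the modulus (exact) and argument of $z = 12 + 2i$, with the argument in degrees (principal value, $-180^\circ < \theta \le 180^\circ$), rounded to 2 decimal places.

|z| = sqrt(12^2 + 2^2) = sqrt(148)
arg(z) = arctan(b/a) = arctan(2/12) (quadrant-adjusted) = 9.46°


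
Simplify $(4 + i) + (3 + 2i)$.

(4 + 3) + (1 + 2)i = 7 + 3i


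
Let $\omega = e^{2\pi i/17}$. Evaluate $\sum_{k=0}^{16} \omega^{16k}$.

Let ζ = ω^16 = e^(2πi·16/17). Since 17 ∤ 16, ζ ≠ 1.
Sum = Σ_{k=0}^{16} ζ^k = (ζ^17 - 1)/(ζ - 1) = (ω^{16·17} - 1)/(ζ - 1) = (1 - 1)/(ζ - 1) = 0


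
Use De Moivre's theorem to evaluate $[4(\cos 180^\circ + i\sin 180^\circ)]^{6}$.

By De Moivre: z^n = r^n(cos(nθ) + i sin(nθ))
= 4^6(cos(6*180°) + i sin(6*180°))
= 4096(cos 0° + i sin 0°)
= 4096


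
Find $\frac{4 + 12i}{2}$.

Divisor is real, so divide each part by 2:
= 2 + 6i


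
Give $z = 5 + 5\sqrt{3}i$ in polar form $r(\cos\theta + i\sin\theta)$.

r = |z| = sqrt(a^2 + b^2) = sqrt((5)^2 + (5*sqrt(3))^2) = sqrt(25 + 75) = sqrt(100) = 10
θ = arctan(b/a) = arctan(8.6603/5) (quadrant-adjusted) = 60°
z = 10(cos 60° + i sin 60°)


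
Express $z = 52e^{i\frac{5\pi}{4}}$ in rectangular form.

a = r cos θ = 52 * -sqrt(2)/2 = -26*sqrt(2)
b = r sin θ = 52 * -sqrt(2)/2 = -26*sqrt(2)
z = -26*sqrt(2) - 26*sqrt(2)i


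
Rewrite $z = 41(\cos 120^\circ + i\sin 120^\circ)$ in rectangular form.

a = r cos θ = 41 * -1/2 = -41/2
b = r sin θ = 41 * sqrt(3)/2 = 41*sqrt(3)/2
z = -41/2 + (41*sqrt(3)/2)i


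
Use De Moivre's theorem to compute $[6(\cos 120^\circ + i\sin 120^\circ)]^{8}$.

By De Moivre: z^n = r^n(cos(nθ) + i sin(nθ))
= 6^8(cos(8*120°) + i sin(8*120°))
= 1679616(cos 240° + i sin 240°)
= -839808 - 839808*sqrt(3)i


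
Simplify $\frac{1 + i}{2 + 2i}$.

Multiply numerator and denominator by conjugate (2 - 2i):
= (1 + i)(2 - 2i) / (2^2 + 2^2)
= (4) / 8
Divide through by 4: (1) / 2
= 1/2


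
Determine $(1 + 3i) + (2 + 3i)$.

(1 + 2) + (3 + 3)i = 3 + 6i


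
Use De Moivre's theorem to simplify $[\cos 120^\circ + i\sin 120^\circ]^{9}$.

By De Moivre: z^n = r^n(cos(nθ) + i sin(nθ))
= 1^9(cos(9*120°) + i sin(9*120°))
= 1(cos 0° + i sin 0°)
= 1


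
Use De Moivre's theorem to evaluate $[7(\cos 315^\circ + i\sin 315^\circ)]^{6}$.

By De Moivre: z^n = r^n(cos(nθ) + i sin(nθ))
= 7^6(cos(6*315°) + i sin(6*315°))
= 117649(cos 90° + i sin 90°)
= 117649i


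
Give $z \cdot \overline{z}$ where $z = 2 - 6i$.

z * conjugate(z) = |z|^2 = a^2 + b^2
= 2^2 + (-6)^2 = 40


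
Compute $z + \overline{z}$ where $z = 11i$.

z + conjugate(z) = (a + bi) + (a - bi) = 2a
= 2 * 0 = 0


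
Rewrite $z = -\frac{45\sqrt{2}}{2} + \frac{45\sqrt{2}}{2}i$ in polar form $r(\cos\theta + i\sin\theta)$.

r = |z| = sqrt(a^2 + b^2) = sqrt((-45*sqrt(2)/2)^2 + (45*sqrt(2)/2)^2) = sqrt(2025/2 + 2025/2) = sqrt(2025) = 45
θ = arctan(b/a) = arctan(31.8198/-31.8198) (quadrant-adjusted) = 135°
z = 45(cos 135° + i sin 135°)


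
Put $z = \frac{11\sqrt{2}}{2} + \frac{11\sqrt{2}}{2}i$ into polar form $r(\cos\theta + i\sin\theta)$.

r = |z| = sqrt(a^2 + b^2) = sqrt((11*sqrt(2)/2)^2 + (11*sqrt(2)/2)^2) = sqrt(121/2 + 121/2) = sqrt(121) = 11
θ = arctan(b/a) = arctan(7.7782/7.7782) (quadrant-adjusted) = 45°
z = 11(cos 45° + i sin 45°)


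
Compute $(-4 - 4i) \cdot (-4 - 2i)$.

(a1*a2 - b1*b2) + (a1*b2 + b1*a2)i
= (16 - 8) + (8 + 16)i
= 8 + 24i


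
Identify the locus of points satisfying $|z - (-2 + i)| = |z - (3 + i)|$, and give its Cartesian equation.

|z - z1| = |z - z2| means z is equidistant from z1 and z2,
i.e. the perpendicular bisector of the segment from (-2, 1) to (3, 1) (midpoint (1/2, 1)).
With z = x + yi, square both sides:
(x - (-2))^2 + (y - 1)^2 = (x - 3)^2 + (y - 1)^2
The x^2 and y^2 terms cancel: 10x + 0y = 10 - 5 = 5
Simplify: x = 1/2
Locus: Perpendicular bisector of the segment from (-2, 1) to (3, 1): the line x = 1/2


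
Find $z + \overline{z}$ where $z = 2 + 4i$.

z + conjugate(z) = (a + bi) + (a - bi) = 2a
= 2 * 2 = 4


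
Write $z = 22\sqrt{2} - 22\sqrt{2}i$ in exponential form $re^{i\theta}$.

r = |z| = sqrt((22*sqrt(2))^2 + (-22*sqrt(2))^2) = sqrt(968 + 968) = sqrt(1936) = 44
θ = arctan(b/a) = arctan(-31.1127/31.1127) (quadrant-adjusted) = -45° = -π/4
z = 44e^(-i*π/4)


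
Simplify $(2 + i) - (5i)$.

(2 - 0) + (1 - 5)i = 2 - 4i


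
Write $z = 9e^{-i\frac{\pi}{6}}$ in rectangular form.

a = r cos θ = 9 * sqrt(3)/2 = 9*sqrt(3)/2
b = r sin θ = 9 * -1/2 = -9/2
z = 9*sqrt(3)/2 - (9/2)i


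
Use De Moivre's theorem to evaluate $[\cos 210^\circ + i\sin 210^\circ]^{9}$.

By De Moivre: z^n = r^n(cos(nθ) + i sin(nθ))
= 1^9(cos(9*210°) + i sin(9*210°))
= 1(cos 90° + i sin 90°)
= i


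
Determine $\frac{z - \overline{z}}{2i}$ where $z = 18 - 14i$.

z - conjugate(z) = 2bi
(z - conjugate(z))/(2i) = 2bi/(2i) = b = -14


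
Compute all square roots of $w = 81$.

|w| = 81, arg(w) = 0°
Root modulus = 81^(1/2) = 9
Root arguments: θ_k = (0° + 360°k)/2 for k = 0, 1, ..., 1
Roots: 9, -9


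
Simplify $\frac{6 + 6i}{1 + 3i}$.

Multiply numerator and denominator by conjugate (1 - 3i):
= (6 + 6i)(1 - 3i) / (1^2 + 3^2)
= (24 - 12i) / 10
Divide through by 2: (12 - 6i) / 5
= 12/5 - (6/5)i


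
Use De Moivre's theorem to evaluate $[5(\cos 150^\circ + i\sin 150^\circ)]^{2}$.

By De Moivre: z^n = r^n(cos(nθ) + i sin(nθ))
= 5^2(cos(2*150°) + i sin(2*150°))
= 25(cos 300° + i sin 300°)
= 25/2 - (25*sqrt(3)/2)i


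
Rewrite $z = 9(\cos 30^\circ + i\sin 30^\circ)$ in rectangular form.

a = r cos θ = 9 * sqrt(3)/2 = 9*sqrt(3)/2
b = r sin θ = 9 * 1/2 = 9/2
z = 9*sqrt(3)/2 + (9/2)i


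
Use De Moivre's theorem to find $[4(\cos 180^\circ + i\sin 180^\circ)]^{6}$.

By De Moivre: z^n = r^n(cos(nθ) + i sin(nθ))
= 4^6(cos(6*180°) + i sin(6*180°))
= 4096(cos 0° + i sin 0°)
= 4096


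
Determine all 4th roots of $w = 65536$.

|w| = 65536, arg(w) = 0°
Root modulus = 65536^(1/4) = 16
Root arguments: θ_k = (0° + 360°k)/4 for k = 0, 1, ..., 3
Roots: 16, 16i, -16, -16i


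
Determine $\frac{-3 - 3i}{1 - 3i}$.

Multiply numerator and denominator by conjugate (1 + 3i):
= (-3 - 3i)(1 + 3i) / (1^2 + (-3)^2)
= (6 - 12i) / 10
Divide through by 2: (3 - 6i) / 5
= 3/5 - (6/5)i


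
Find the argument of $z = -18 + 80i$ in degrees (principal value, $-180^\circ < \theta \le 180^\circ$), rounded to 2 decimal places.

θ = arctan(b/a) = arctan(80/-18) (quadrant-adjusted) = 102.68°


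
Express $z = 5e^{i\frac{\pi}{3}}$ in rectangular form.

a = r cos θ = 5 * 1/2 = 5/2
b = r sin θ = 5 * sqrt(3)/2 = 5*sqrt(3)/2
z = 5/2 + (5*sqrt(3)/2)i


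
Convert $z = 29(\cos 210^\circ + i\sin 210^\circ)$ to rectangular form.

a = r cos θ = 29 * -sqrt(3)/2 = -29*sqrt(3)/2
b = r sin θ = 29 * -1/2 = -29/2
z = -29*sqrt(3)/2 - (29/2)i


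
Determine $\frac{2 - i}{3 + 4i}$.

Multiply numerator and denominator by conjugate (3 - 4i):
= (2 - i)(3 - 4i) / (3^2 + 4^2)
= (2 - 11i) / 25
= 2/25 - (11/25)i


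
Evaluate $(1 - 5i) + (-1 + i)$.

(1 + (-1)) + (-5 + 1)i = -4i


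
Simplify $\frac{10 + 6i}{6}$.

Divisor is real, so divide each part by 6:
= 5/3 + i


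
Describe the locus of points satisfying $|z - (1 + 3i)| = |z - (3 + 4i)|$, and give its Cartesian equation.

|z - z1| = |z - z2| means z is equidistant from z1 and z2,
i.e. the perpendicular bisector of the segment from (1, 3) to (3, 4) (midpoint (2, 7/2)).
With z = x + yi, square both sides:
(x - 1)^2 + (y - 3)^2 = (x - 3)^2 + (y - 4)^2
The x^2 and y^2 terms cancel: 4x + 2y = 25 - 10 = 15
Simplify: 4x + 2y = 15
Locus: Perpendicular bisector of the segment from (1, 3) to (3, 4): the line 4x + 2y = 15


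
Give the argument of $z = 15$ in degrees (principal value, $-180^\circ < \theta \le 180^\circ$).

b = 0 and a > 0, so z lies on the positive real axis: θ = 0°


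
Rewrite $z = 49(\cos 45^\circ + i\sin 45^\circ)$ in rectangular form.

a = r cos θ = 49 * sqrt(2)/2 = 49*sqrt(2)/2
b = r sin θ = 49 * sqrt(2)/2 = 49*sqrt(2)/2
z = 49*sqrt(2)/2 + (49*sqrt(2)/2)i


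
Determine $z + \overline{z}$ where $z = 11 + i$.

z + conjugate(z) = (a + bi) + (a - bi) = 2a
= 2 * 11 = 22


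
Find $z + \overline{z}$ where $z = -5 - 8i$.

z + conjugate(z) = (a + bi) + (a - bi) = 2a
= 2 * (-5) = -10


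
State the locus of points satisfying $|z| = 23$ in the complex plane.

|z| = 23 means sqrt(x^2 + y^2) = 23
This is a circle of radius 23 centered at the origin


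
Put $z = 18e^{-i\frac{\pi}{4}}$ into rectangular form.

a = r cos θ = 18 * sqrt(2)/2 = 9*sqrt(2)
b = r sin θ = 18 * -sqrt(2)/2 = -9*sqrt(2)
z = 9*sqrt(2) - 9*sqrt(2)i


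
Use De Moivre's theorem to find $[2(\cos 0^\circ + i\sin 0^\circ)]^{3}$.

By De Moivre: z^n = r^n(cos(nθ) + i sin(nθ))
= 2^3(cos(3*0°) + i sin(3*0°))
= 8(cos 0° + i sin 0°)
= 8


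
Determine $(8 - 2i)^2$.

(a + bi)^2 = a^2 - b^2 + 2abi
= 8^2 - (-2)^2 + 2*8*(-2)i
= 60 - 32i


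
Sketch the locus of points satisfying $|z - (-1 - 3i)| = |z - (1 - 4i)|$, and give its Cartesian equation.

|z - z1| = |z - z2| means z is equidistant from z1 and z2,
i.e. the perpendicular bisector of the segment from (-1, -3) to (1, -4) (midpoint (0, -7/2)).
With z = x + yi, square both sides:
(x - (-1))^2 + (y - (-3))^2 = (x - 1)^2 + (y - (-4))^2
The x^2 and y^2 terms cancel: 4x + (-2)y = 17 - 10 = 7
Simplify: 4x - 2y = 7
Locus: Perpendicular bisector of the segment from (-1, -3) to (1, -4): the line 4x - 2y = 7


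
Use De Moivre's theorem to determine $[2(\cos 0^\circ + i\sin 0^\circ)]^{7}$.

By De Moivre: z^n = r^n(cos(nθ) + i sin(nθ))
= 2^7(cos(7*0°) + i sin(7*0°))
= 128(cos 0° + i sin 0°)
= 128


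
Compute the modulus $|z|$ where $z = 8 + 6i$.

|z| = sqrt(a^2 + b^2) = sqrt(8^2 + 6^2) = sqrt(100) = 10


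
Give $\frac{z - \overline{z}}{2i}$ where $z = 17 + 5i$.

z - conjugate(z) = 2bi
(z - conjugate(z))/(2i) = 2bi/(2i) = b = 5


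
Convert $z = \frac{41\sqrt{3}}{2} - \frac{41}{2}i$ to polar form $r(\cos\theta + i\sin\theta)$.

r = |z| = sqrt(a^2 + b^2) = sqrt((41*sqrt(3)/2)^2 + (-41/2)^2) = sqrt(5043/4 + 1681/4) = sqrt(1681) = 41
θ = arctan(b/a) = arctan(-20.5/35.507) (quadrant-adjusted) = 330°
z = 41(cos 330° + i sin 330°)


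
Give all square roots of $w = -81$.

|w| = 81, arg(w) = 180°
Root modulus = 81^(1/2) = 9
Root arguments: θ_k = (180° + 360°k)/2 for k = 0, 1, ..., 1
Roots: 9i, -9i


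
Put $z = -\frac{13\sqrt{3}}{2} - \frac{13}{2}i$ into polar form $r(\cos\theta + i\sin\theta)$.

r = |z| = sqrt(a^2 + b^2) = sqrt((-13*sqrt(3)/2)^2 + (-13/2)^2) = sqrt(507/4 + 169/4) = sqrt(169) = 13
θ = arctan(b/a) = arctan(-6.5/-11.2583) (quadrant-adjusted) = 210°
z = 13(cos 210° + i sin 210°)


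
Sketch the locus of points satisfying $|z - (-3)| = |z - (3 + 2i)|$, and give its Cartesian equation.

|z - z1| = |z - z2| means z is equidistant from z1 and z2,
i.e. the perpendicular bisector of the segment from (-3, 0) to (3, 2) (midpoint (0, 1)).
With z = x + yi, square both sides:
(x - (-3))^2 + (y - 0)^2 = (x - 3)^2 + (y - 2)^2
The x^2 and y^2 terms cancel: 12x + 4y = 13 - 9 = 4
Simplify: 3x + y = 1
Locus: Perpendicular bisector of the segment from (-3, 0) to (3, 2): the line 3x + y = 1


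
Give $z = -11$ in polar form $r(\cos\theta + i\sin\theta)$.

r = |z| = sqrt(a^2 + b^2) = sqrt((-11)^2 + (0)^2) = sqrt(121 + 0) = sqrt(121) = 11
b = 0 and a < 0, so z lies on the negative real axis: θ = 180°
z = 11(cos 180° + i sin 180°)


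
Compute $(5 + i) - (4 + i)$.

(5 - 4) + (1 - 1)i = 1


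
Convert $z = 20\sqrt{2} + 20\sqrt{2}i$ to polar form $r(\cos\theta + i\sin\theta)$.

r = |z| = sqrt(a^2 + b^2) = sqrt((20*sqrt(2))^2 + (20*sqrt(2))^2) = sqrt(800 + 800) = sqrt(1600) = 40
θ = arctan(b/a) = arctan(28.2843/28.2843) (quadrant-adjusted) = 45°
z = 40(cos 45° + i sin 45°)


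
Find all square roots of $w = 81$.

|w| = 81, arg(w) = 0°
Root modulus = 81^(1/2) = 9
Root arguments: θ_k = (0° + 360°k)/2 for k = 0, 1, ..., 1
Roots: 9, -9


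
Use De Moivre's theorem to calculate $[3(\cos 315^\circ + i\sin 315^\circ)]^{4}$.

By De Moivre: z^n = r^n(cos(nθ) + i sin(nθ))
= 3^4(cos(4*315°) + i sin(4*315°))
= 81(cos 180° + i sin 180°)
= -81


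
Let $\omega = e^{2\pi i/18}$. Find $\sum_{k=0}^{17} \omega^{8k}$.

Let ζ = ω^8 = e^(2πi·8/18). Since 18 ∤ 8, ζ ≠ 1.
Sum = Σ_{k=0}^{17} ζ^k = (ζ^18 - 1)/(ζ - 1) = (ω^{8·18} - 1)/(ζ - 1) = (1 - 1)/(ζ - 1) = 0


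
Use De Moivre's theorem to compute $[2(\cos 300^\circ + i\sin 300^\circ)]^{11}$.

By De Moivre: z^n = r^n(cos(nθ) + i sin(nθ))
= 2^11(cos(11*300°) + i sin(11*300°))
= 2048(cos 60° + i sin 60°)
= 1024 + 1024*sqrt(3)i


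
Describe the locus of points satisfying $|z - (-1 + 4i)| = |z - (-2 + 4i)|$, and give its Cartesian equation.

|z - z1| = |z - z2| means z is equidistant from z1 and z2,
i.e. the perpendicular bisector of the segment from (-1, 4) to (-2, 4) (midpoint (-3/2, 4)).
With z = x + yi, square both sides:
(x - (-1))^2 + (y - 4)^2 = (x - (-2))^2 + (y - 4)^2
The x^2 and y^2 terms cancel: -2x + 0y = 20 - 17 = 3
Simplify: x = -3/2
Locus: Perpendicular bisector of the segment from (-1, 4) to (-2, 4): the line x = -3/2


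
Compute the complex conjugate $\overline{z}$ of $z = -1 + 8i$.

If z = a + bi, then conjugate(z) = a - bi
conjugate(-1 + 8i) = -1 - 8i


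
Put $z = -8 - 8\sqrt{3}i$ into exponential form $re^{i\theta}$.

r = |z| = sqrt((-8)^2 + (-8*sqrt(3))^2) = sqrt(64 + 192) = sqrt(256) = 16
θ = arctan(b/a) = arctan(-13.8564/-8) (quadrant-adjusted) = -120° = -2π/3
z = 16e^(-i*2π/3)


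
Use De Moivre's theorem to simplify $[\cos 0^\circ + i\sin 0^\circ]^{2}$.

By De Moivre: z^n = r^n(cos(nθ) + i sin(nθ))
= 1^2(cos(2*0°) + i sin(2*0°))
= 1(cos 0° + i sin 0°)
= 1


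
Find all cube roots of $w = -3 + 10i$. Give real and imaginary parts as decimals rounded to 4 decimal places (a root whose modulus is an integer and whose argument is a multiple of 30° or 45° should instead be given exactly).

|w| = sqrt(109) ≈ 10.440307, arg(w) ≈ 106.699244°
Root modulus = sqrt(109)^(1/3) ≈ 2.185602
Root arguments: θ_k = (arg(w) + 360°k)/3 for k = 0, 1, ..., 2
Compute each root as (root modulus)(cos θ_k + i sin θ_k) using full-precision intermediates, then round to 4 decimal places.
Roots: 1.7779 + 1.2712i, -1.9899 + 0.9040i, 0.2120 - 2.1753i


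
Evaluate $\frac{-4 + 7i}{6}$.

Divisor is real, so divide each part by 6:
= -2/3 + (7/6)i


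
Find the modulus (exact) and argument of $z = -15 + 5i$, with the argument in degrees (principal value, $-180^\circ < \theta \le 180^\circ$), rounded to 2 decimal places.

|z| = sqrt((-15)^2 + 5^2) = sqrt(250)
arg(z) = arctan(b/a) = arctan(5/-15) (quadrant-adjusted) = 161.57°


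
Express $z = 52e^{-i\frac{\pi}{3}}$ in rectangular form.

a = r cos θ = 52 * 1/2 = 26
b = r sin θ = 52 * -sqrt(3)/2 = -26*sqrt(3)
z = 26 - 26*sqrt(3)i


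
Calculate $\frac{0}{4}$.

Divisor is real, so divide each part by 4:
= 0


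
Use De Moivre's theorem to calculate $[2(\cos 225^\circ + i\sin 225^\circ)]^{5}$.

By De Moivre: z^n = r^n(cos(nθ) + i sin(nθ))
= 2^5(cos(5*225°) + i sin(5*225°))
= 32(cos 45° + i sin 45°)
= 16*sqrt(2) + 16*sqrt(2)i


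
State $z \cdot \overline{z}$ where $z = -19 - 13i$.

z * conjugate(z) = |z|^2 = a^2 + b^2
= (-19)^2 + (-13)^2 = 530


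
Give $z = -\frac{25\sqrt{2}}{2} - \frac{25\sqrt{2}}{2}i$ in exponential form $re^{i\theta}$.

r = |z| = sqrt((-25*sqrt(2)/2)^2 + (-25*sqrt(2)/2)^2) = sqrt(625/2 + 625/2) = sqrt(625) = 25
θ = arctan(b/a) = arctan(-17.6777/-17.6777) (quadrant-adjusted) = -135° = -3π/4
z = 25e^(-i*3π/4)


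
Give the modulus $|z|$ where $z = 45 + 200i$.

|z| = sqrt(a^2 + b^2) = sqrt(45^2 + 200^2) = sqrt(42025) = 205


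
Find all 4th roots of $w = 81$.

|w| = 81, arg(w) = 0°
Root modulus = 81^(1/4) = 3
Root arguments: θ_k = (0° + 360°k)/4 for k = 0, 1, ..., 3
Roots: 3, 3i, -3, -3i


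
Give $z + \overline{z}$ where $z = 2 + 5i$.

z + conjugate(z) = (a + bi) + (a - bi) = 2a
= 2 * 2 = 4


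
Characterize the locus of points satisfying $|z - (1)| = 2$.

|z - z0| = r describes a circle centered at z0 with radius r
Here z0 = 1 and r = 2
Locus: Circle centered at (1, 0) with radius 2


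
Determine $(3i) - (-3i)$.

(0 - 0) + (3 - (-3))i = 6i


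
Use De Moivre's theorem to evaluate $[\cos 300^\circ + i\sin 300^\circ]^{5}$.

By De Moivre: z^n = r^n(cos(nθ) + i sin(nθ))
= 1^5(cos(5*300°) + i sin(5*300°))
= 1(cos 60° + i sin 60°)
= 1/2 + (sqrt(3)/2)i


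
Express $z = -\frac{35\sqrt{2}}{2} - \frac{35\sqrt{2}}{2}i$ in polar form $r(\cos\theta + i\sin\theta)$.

r = |z| = sqrt(a^2 + b^2) = sqrt((-35*sqrt(2)/2)^2 + (-35*sqrt(2)/2)^2) = sqrt(1225/2 + 1225/2) = sqrt(1225) = 35
θ = arctan(b/a) = arctan(-24.7487/-24.7487) (quadrant-adjusted) = 225°
z = 35(cos 225° + i sin 225°)


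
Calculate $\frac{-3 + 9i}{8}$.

Divisor is real, so divide each part by 8:
= -3/8 + (9/8)i


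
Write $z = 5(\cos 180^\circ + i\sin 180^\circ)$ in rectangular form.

a = r cos θ = 5 * -1 = -5
b = r sin θ = 5 * 0 = 0
z = -5


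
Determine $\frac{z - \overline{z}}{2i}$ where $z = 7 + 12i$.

z - conjugate(z) = 2bi
(z - conjugate(z))/(2i) = 2bi/(2i) = b = 12


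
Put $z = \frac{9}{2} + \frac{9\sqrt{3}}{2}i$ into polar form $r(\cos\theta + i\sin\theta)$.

r = |z| = sqrt(a^2 + b^2) = sqrt((9/2)^2 + (9*sqrt(3)/2)^2) = sqrt(81/4 + 243/4) = sqrt(81) = 9
θ = arctan(b/a) = arctan(7.7942/4.5) (quadrant-adjusted) = 60°
z = 9(cos 60° + i sin 60°)


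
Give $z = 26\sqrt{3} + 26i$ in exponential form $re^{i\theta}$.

r = |z| = sqrt((26*sqrt(3))^2 + (26)^2) = sqrt(2028 + 676) = sqrt(2704) = 52
θ = arctan(b/a) = arctan(26/45.0333) (quadrant-adjusted) = 30° = π/6
z = 52e^(i*π/6)


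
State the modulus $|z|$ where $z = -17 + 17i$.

|z| = sqrt(a^2 + b^2) = sqrt((-17)^2 + 17^2) = sqrt(578) = sqrt(578)


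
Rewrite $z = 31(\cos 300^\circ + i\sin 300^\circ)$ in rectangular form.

a = r cos θ = 31 * 1/2 = 31/2
b = r sin θ = 31 * -sqrt(3)/2 = -31*sqrt(3)/2
z = 31/2 - (31*sqrt(3)/2)i


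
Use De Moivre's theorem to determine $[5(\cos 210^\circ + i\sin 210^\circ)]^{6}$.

By De Moivre: z^n = r^n(cos(nθ) + i sin(nθ))
= 5^6(cos(6*210°) + i sin(6*210°))
= 15625(cos 180° + i sin 180°)
= -15625


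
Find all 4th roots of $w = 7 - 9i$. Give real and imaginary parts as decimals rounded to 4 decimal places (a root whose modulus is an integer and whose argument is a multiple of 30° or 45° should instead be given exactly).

|w| = sqrt(130) ≈ 11.401754, arg(w) ≈ 307.874984°
Root modulus = sqrt(130)^(1/4) ≈ 1.837566
Root arguments: θ_k = (arg(w) + 360°k)/4 for k = 0, 1, ..., 3
Compute each root as (root modulus)(cos θ_k + i sin θ_k) using full-precision intermediates, then round to 4 decimal places.
Roots: 0.4143 + 1.7902i, -1.7902 + 0.4143i, -0.4143 - 1.7902i, 1.7902 - 0.4143i


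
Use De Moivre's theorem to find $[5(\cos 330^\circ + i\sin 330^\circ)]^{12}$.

By De Moivre: z^n = r^n(cos(nθ) + i sin(nθ))
= 5^12(cos(12*330°) + i sin(12*330°))
= 244140625(cos 0° + i sin 0°)
= 244140625


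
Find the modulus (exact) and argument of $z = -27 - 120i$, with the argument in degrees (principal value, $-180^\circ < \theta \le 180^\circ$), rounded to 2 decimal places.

|z| = sqrt((-27)^2 + (-120)^2) = 123
arg(z) = arctan(b/a) = arctan(-120/-27) (quadrant-adjusted) = -102.68°


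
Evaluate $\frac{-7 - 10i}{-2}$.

Divisor is real, so divide each part by -2:
= 7/2 + 5i


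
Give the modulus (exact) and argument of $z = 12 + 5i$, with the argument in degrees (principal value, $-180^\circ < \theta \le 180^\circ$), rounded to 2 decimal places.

|z| = sqrt(12^2 + 5^2) = 13
arg(z) = arctan(b/a) = arctan(5/12) (quadrant-adjusted) = 22.62°


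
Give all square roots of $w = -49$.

|w| = 49, arg(w) = 180°
Root modulus = 49^(1/2) = 7
Root arguments: θ_k = (180° + 360°k)/2 for k = 0, 1, ..., 1
Roots: 7i, -7i


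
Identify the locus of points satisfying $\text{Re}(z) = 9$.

Re(z) = x where z = x + yi; the equation x = 9 is satisfied by all points with that x-coordinate
Locus: Vertical line x = 9


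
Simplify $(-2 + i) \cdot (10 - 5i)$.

(a1*a2 - b1*b2) + (a1*b2 + b1*a2)i
= (-20 - (-5)) + (10 + 10)i
= -15 + 20i


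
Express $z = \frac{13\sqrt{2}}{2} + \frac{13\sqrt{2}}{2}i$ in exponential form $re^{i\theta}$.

r = |z| = sqrt((13*sqrt(2)/2)^2 + (13*sqrt(2)/2)^2) = sqrt(169/2 + 169/2) = sqrt(169) = 13
θ = arctan(b/a) = arctan(9.1924/9.1924) (quadrant-adjusted) = 45° = π/4
z = 13e^(i*π/4)


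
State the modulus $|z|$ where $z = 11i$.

|z| = sqrt(a^2 + b^2) = sqrt(0^2 + 11^2) = sqrt(121) = 11


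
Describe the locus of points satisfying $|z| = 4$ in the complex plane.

|z| = 4 means sqrt(x^2 + y^2) = 4
This is a circle of radius 4 centered at the origin


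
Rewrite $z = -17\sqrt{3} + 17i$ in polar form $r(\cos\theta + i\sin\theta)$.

r = |z| = sqrt(a^2 + b^2) = sqrt((-17*sqrt(3))^2 + (17)^2) = sqrt(867 + 289) = sqrt(1156) = 34
θ = arctan(b/a) = arctan(17/-29.4449) (quadrant-adjusted) = 150°
z = 34(cos 150° + i sin 150°)


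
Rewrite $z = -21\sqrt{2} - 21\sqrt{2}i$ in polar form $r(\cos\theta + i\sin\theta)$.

r = |z| = sqrt(a^2 + b^2) = sqrt((-21*sqrt(2))^2 + (-21*sqrt(2))^2) = sqrt(882 + 882) = sqrt(1764) = 42
θ = arctan(b/a) = arctan(-29.6985/-29.6985) (quadrant-adjusted) = 225°
z = 42(cos 225° + i sin 225°)


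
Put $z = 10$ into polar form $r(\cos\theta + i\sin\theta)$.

r = |z| = sqrt(a^2 + b^2) = sqrt((10)^2 + (0)^2) = sqrt(100 + 0) = sqrt(100) = 10
b = 0 and a > 0, so z lies on the positive real axis: θ = 0°
z = 10(cos 0° + i sin 0°)


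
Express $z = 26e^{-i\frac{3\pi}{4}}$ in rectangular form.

a = r cos θ = 26 * -sqrt(2)/2 = -13*sqrt(2)
b = r sin θ = 26 * -sqrt(2)/2 = -13*sqrt(2)
z = -13*sqrt(2) - 13*sqrt(2)i


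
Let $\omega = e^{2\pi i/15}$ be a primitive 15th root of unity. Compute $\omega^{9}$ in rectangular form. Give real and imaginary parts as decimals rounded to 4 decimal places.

ω^9 = e^(2πi·9/15) = e^(i·6π/5)
= cos(6π/5) + i sin(6π/5)
= -0.8090 - 0.5878i


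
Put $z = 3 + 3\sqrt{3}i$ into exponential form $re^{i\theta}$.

r = |z| = sqrt((3)^2 + (3*sqrt(3))^2) = sqrt(9 + 27) = sqrt(36) = 6
θ = arctan(b/a) = arctan(5.1962/3) (quadrant-adjusted) = 60° = π/3
z = 6e^(i*π/3)


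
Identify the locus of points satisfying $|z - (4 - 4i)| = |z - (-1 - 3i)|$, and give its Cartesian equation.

|z - z1| = |z - z2| means z is equidistant from z1 and z2,
i.e. the perpendicular bisector of the segment from (4, -4) to (-1, -3) (midpoint (3/2, -7/2)).
With z = x + yi, square both sides:
(x - 4)^2 + (y - (-4))^2 = (x - (-1))^2 + (y - (-3))^2
The x^2 and y^2 terms cancel: -10x + 2y = 10 - 32 = -22
Simplify: 5x - y = 11
Locus: Perpendicular bisector of the segment from (4, -4) to (-1, -3): the line 5x - y = 11


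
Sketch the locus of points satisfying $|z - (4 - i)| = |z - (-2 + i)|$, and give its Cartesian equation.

|z - z1| = |z - z2| means z is equidistant from z1 and z2,
i.e. the perpendicular bisector of the segment from (4, -1) to (-2, 1) (midpoint (1, 0)).
With z = x + yi, square both sides:
(x - 4)^2 + (y - (-1))^2 = (x - (-2))^2 + (y - 1)^2
The x^2 and y^2 terms cancel: -12x + 4y = 5 - 17 = -12
Simplify: 3x - y = 3
Locus: Perpendicular bisector of the segment from (4, -1) to (-2, 1): the line 3x - y = 3


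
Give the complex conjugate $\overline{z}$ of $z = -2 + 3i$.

If z = a + bi, then conjugate(z) = a - bi
conjugate(-2 + 3i) = -2 - 3i


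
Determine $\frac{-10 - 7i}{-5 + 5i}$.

Multiply numerator and denominator by conjugate (-5 - 5i):
= (-10 - 7i)(-5 - 5i) / ((-5)^2 + 5^2)
= (15 + 85i) / 50
Divide through by 5: (3 + 17i) / 10
= 3/10 + (17/10)i


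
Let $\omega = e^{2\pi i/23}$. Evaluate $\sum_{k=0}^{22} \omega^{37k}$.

Let ζ = ω^37 = e^(2πi·37/23). Since 23 ∤ 37, ζ ≠ 1.
Sum = Σ_{k=0}^{22} ζ^k = (ζ^23 - 1)/(ζ - 1) = (ω^{37·23} - 1)/(ζ - 1) = (1 - 1)/(ζ - 1) = 0


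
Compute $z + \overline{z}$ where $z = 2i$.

z + conjugate(z) = (a + bi) + (a - bi) = 2a
= 2 * 0 = 0


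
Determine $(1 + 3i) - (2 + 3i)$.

(1 - 2) + (3 - 3)i = -1


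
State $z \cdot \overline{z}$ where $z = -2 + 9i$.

z * conjugate(z) = |z|^2 = a^2 + b^2
= (-2)^2 + 9^2 = 85


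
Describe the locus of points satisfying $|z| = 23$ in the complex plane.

|z| = 23 means sqrt(x^2 + y^2) = 23
This is a circle of radius 23 centered at the origin


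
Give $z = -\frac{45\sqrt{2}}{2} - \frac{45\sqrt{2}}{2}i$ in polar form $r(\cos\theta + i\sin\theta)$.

r = |z| = sqrt(a^2 + b^2) = sqrt((-45*sqrt(2)/2)^2 + (-45*sqrt(2)/2)^2) = sqrt(2025/2 + 2025/2) = sqrt(2025) = 45
θ = arctan(b/a) = arctan(-31.8198/-31.8198) (quadrant-adjusted) = 225°
z = 45(cos 225° + i sin 225°)


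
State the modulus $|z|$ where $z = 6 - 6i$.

|z| = sqrt(a^2 + b^2) = sqrt(6^2 + (-6)^2) = sqrt(72) = sqrt(72)


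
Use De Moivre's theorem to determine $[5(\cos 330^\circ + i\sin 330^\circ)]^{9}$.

By De Moivre: z^n = r^n(cos(nθ) + i sin(nθ))
= 5^9(cos(9*330°) + i sin(9*330°))
= 1953125(cos 90° + i sin 90°)
= 1953125i


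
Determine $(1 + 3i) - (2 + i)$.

(1 - 2) + (3 - 1)i = -1 + 2i


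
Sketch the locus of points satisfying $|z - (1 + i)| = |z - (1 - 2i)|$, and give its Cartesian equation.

|z - z1| = |z - z2| means z is equidistant from z1 and z2,
i.e. the perpendicular bisector of the segment from (1, 1) to (1, -2) (midpoint (1, -1/2)).
With z = x + yi, square both sides:
(x - 1)^2 + (y - 1)^2 = (x - 1)^2 + (y - (-2))^2
The x^2 and y^2 terms cancel: 0x + (-6)y = 5 - 2 = 3
Simplify: y = -1/2
Locus: Perpendicular bisector of the segment from (1, 1) to (1, -2): the line y = -1/2


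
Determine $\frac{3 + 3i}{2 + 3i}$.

Multiply numerator and denominator by conjugate (2 - 3i):
= (3 + 3i)(2 - 3i) / (2^2 + 3^2)
= (15 - 3i) / 13
= 15/13 - (3/13)i


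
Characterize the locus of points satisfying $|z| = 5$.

|z| = r describes a circle of radius r centered at the origin
Locus: Circle centered at origin with radius 5


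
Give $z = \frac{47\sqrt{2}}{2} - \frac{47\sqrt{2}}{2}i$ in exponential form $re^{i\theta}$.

r = |z| = sqrt((47*sqrt(2)/2)^2 + (-47*sqrt(2)/2)^2) = sqrt(2209/2 + 2209/2) = sqrt(2209) = 47
θ = arctan(b/a) = arctan(-33.234/33.234) (quadrant-adjusted) = -45° = -π/4
z = 47e^(-i*π/4)


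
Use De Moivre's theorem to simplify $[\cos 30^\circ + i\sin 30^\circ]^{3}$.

By De Moivre: z^n = r^n(cos(nθ) + i sin(nθ))
= 1^3(cos(3*30°) + i sin(3*30°))
= 1(cos 90° + i sin 90°)
= i


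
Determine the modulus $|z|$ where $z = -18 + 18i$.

|z| = sqrt(a^2 + b^2) = sqrt((-18)^2 + 18^2) = sqrt(648) = sqrt(648)


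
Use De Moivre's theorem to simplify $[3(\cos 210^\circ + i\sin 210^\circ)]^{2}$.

By De Moivre: z^n = r^n(cos(nθ) + i sin(nθ))
= 3^2(cos(2*210°) + i sin(2*210°))
= 9(cos 60° + i sin 60°)
= 9/2 + (9*sqrt(3)/2)i


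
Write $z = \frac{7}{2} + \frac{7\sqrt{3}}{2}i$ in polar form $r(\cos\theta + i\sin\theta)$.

r = |z| = sqrt(a^2 + b^2) = sqrt((7/2)^2 + (7*sqrt(3)/2)^2) = sqrt(49/4 + 147/4) = sqrt(49) = 7
θ = arctan(b/a) = arctan(6.0622/3.5) (quadrant-adjusted) = 60°
z = 7(cos 60° + i sin 60°)


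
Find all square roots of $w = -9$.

|w| = 9, arg(w) = 180°
Root modulus = 9^(1/2) = 3
Root arguments: θ_k = (180° + 360°k)/2 for k = 0, 1, ..., 1
Roots: 3i, -3i


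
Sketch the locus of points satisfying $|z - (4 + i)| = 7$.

|z - z0| = r describes a circle centered at z0 with radius r
Here z0 = 4 + i and r = 7
Locus: Circle centered at (4, 1) with radius 7


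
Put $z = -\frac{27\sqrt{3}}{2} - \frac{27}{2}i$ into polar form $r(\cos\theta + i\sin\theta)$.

r = |z| = sqrt(a^2 + b^2) = sqrt((-27*sqrt(3)/2)^2 + (-27/2)^2) = sqrt(2187/4 + 729/4) = sqrt(729) = 27
θ = arctan(b/a) = arctan(-13.5/-23.3827) (quadrant-adjusted) = 210°
z = 27(cos 210° + i sin 210°)


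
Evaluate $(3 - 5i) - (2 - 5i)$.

(3 - 2) + (-5 - (-5))i = 1


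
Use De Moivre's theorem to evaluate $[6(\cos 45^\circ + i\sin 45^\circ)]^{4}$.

By De Moivre: z^n = r^n(cos(nθ) + i sin(nθ))
= 6^4(cos(4*45°) + i sin(4*45°))
= 1296(cos 180° + i sin 180°)
= -1296


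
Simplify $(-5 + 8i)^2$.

(a + bi)^2 = a^2 - b^2 + 2abi
= (-5)^2 - 8^2 + 2*(-5)*8i
= -39 - 80i


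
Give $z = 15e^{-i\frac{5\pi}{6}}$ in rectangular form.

a = r cos θ = 15 * -sqrt(3)/2 = -15*sqrt(3)/2
b = r sin θ = 15 * -1/2 = -15/2
z = -15*sqrt(3)/2 - (15/2)i


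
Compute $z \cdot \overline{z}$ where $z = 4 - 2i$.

z * conjugate(z) = |z|^2 = a^2 + b^2
= 4^2 + (-2)^2 = 20


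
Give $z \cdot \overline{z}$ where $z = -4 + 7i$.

z * conjugate(z) = |z|^2 = a^2 + b^2
= (-4)^2 + 7^2 = 65


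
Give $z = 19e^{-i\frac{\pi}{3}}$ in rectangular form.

a = r cos θ = 19 * 1/2 = 19/2
b = r sin θ = 19 * -sqrt(3)/2 = -19*sqrt(3)/2
z = 19/2 - (19*sqrt(3)/2)i


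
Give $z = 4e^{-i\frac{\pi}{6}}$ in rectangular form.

a = r cos θ = 4 * sqrt(3)/2 = 2*sqrt(3)
b = r sin θ = 4 * -1/2 = -2
z = 2*sqrt(3) - 2i


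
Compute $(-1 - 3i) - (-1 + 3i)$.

(-1 - (-1)) + (-3 - 3)i = -6i


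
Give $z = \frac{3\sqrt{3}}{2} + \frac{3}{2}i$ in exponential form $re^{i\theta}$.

r = |z| = sqrt((3*sqrt(3)/2)^2 + (3/2)^2) = sqrt(27/4 + 9/4) = sqrt(9) = 3
θ = arctan(b/a) = arctan(1.5/2.5981) (quadrant-adjusted) = 30° = π/6
z = 3e^(i*π/6)


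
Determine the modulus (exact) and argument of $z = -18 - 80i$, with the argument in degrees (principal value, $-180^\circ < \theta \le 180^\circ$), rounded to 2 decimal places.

|z| = sqrt((-18)^2 + (-80)^2) = 82
arg(z) = arctan(b/a) = arctan(-80/-18) (quadrant-adjusted) = -102.68°


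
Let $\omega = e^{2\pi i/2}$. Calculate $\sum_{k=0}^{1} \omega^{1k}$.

Let ζ = ω^1 = e^(2πi·1/2). Since 2 ∤ 1, ζ ≠ 1.
Sum = Σ_{k=0}^{1} ζ^k = (ζ^2 - 1)/(ζ - 1) = (ω^{1·2} - 1)/(ζ - 1) = (1 - 1)/(ζ - 1) = 0


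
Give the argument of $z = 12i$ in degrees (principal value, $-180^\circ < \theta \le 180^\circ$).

a = 0 and b > 0, so z lies on the positive imaginary axis: θ = 90°


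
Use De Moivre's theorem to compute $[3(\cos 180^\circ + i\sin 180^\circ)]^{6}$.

By De Moivre: z^n = r^n(cos(nθ) + i sin(nθ))
= 3^6(cos(6*180°) + i sin(6*180°))
= 729(cos 0° + i sin 0°)
= 729


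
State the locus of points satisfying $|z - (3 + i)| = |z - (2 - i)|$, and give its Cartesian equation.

|z - z1| = |z - z2| means z is equidistant from z1 and z2,
i.e. the perpendicular bisector of the segment from (3, 1) to (2, -1) (midpoint (5/2, 0)).
With z = x + yi, square both sides:
(x - 3)^2 + (y - 1)^2 = (x - 2)^2 + (y - (-1))^2
The x^2 and y^2 terms cancel: -2x + (-4)y = 5 - 10 = -5
Simplify: 2x + 4y = 5
Locus: Perpendicular bisector of the segment from (3, 1) to (2, -1): the line 2x + 4y = 5


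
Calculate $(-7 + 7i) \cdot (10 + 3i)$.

(a1*a2 - b1*b2) + (a1*b2 + b1*a2)i
= (-70 - 21) + (-21 + 70)i
= -91 + 49i


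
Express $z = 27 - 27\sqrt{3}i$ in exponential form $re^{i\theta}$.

r = |z| = sqrt((27)^2 + (-27*sqrt(3))^2) = sqrt(729 + 2187) = sqrt(2916) = 54
θ = arctan(b/a) = arctan(-46.7654/27) (quadrant-adjusted) = -60° = -π/3
z = 54e^(-i*π/3)


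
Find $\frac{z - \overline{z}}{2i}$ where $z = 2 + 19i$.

z - conjugate(z) = 2bi
(z - conjugate(z))/(2i) = 2bi/(2i) = b = 19


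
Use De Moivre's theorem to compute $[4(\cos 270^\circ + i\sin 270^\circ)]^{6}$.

By De Moivre: z^n = r^n(cos(nθ) + i sin(nθ))
= 4^6(cos(6*270°) + i sin(6*270°))
= 4096(cos 180° + i sin 180°)
= -4096


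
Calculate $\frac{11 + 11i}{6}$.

Divisor is real, so divide each part by 6:
= 11/6 + (11/6)i


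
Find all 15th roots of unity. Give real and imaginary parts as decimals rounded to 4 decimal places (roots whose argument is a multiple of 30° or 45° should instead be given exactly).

ω_k = e^(2πik/15) = cos(2πk/15) + i sin(2πk/15) for k = 0, 1, ..., 14
Roots: 1, 0.9135 + 0.4067i, 0.6691 + 0.7431i, 0.3090 + 0.9511i, -0.1045 + 0.9945i, -1/2 + (sqrt(3)/2)i, -0.8090 + 0.5878i, -0.9781 + 0.2079i, -0.9781 - 0.2079i, -0.8090 - 0.5878i, -1/2 - (sqrt(3)/2)i, -0.1045 - 0.9945i, 0.3090 - 0.9511i, 0.6691 - 0.7431i, 0.9135 - 0.4067i


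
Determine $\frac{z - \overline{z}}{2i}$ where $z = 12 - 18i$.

z - conjugate(z) = 2bi
(z - conjugate(z))/(2i) = 2bi/(2i) = b = -18


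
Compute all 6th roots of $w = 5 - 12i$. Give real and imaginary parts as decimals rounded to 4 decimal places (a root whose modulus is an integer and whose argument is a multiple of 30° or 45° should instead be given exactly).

|w| = 13, arg(w) ≈ 292.619865°
Root modulus = 13^(1/6) ≈ 1.533406
Root arguments: θ_k = (arg(w) + 360°k)/6 for k = 0, 1, ..., 5
Compute each root as (root modulus)(cos θ_k + i sin θ_k) using full-precision intermediates, then round to 4 decimal places.
Roots: 1.0106 + 1.1532i, -0.4934 + 1.4519i, -1.5040 + 0.2986i, -1.0106 - 1.1532i, 0.4934 - 1.4519i, 1.5040 - 0.2986i
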